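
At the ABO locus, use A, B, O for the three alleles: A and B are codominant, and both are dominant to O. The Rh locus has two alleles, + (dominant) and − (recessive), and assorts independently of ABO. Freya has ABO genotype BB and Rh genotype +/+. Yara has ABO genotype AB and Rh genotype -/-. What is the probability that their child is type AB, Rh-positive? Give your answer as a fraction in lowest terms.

ABO cross BB × AB → offspring phenotypes: 1/2 B, 1/2 AB.
Rh cross +/+ × -/- → 1 Rh+.
Independent loci: P(type AB, Rh-positive) = 1/2 × 1 = 1/2.

1/2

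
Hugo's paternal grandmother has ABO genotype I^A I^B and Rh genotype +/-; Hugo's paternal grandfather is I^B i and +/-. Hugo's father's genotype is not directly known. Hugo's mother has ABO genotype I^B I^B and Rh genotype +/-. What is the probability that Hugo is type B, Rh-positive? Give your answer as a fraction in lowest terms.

Hugo's father's ABO genotype from I^A I^B × I^B i: 1/4 I^A I^B, 1/4 I^A i, 1/4 I^B I^B, 1/4 I^B i.
Crossing each possibility with the mother I^B I^B and summing P(type B): 1/4·1/2 + 1/4·1/2 + 1/4·1 + 1/4·1 = 3/4.
Similarly for Rh via the father's Rh distribution: P(Rh+) = 3/4.
Independent loci: 3/4 × 3/4 = 9/16.

9/16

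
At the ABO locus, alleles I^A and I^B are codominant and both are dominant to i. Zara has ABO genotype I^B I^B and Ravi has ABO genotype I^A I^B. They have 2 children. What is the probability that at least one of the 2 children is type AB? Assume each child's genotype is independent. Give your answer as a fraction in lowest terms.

3/4

ABO cross I^B I^B × I^A I^B → 1/2 B, 1/2 AB.
So P(type AB) = 1/2 per child.
P(none) = (1/2)^2 = 1/4; P(at least one) = 1 − 1/4 = 3/4.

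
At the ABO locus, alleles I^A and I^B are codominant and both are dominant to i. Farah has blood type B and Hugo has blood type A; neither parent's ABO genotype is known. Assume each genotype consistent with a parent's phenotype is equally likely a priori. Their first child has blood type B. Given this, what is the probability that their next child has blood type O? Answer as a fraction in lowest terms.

Possible genotypes: Farah ∈ {I^B I^B, I^B i}; Hugo ∈ {I^A I^A, I^A i}.
Weight each parental genotype pair by prior × P(type-B child):
  I^B I^B × I^A i: posterior weight 2/3; P(next child type O) = 0.
  I^B i × I^A i: posterior weight 1/3; P(next child type O) = 1/4.
Weighted sum = 1/12.

1/12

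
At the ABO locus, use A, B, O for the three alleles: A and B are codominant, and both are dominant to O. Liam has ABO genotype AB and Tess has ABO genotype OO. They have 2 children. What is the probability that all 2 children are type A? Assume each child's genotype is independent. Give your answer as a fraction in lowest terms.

1/4

ABO cross AB × OO → 1/2 A, 1/2 B.
So P(type A) = 1/2 per child.
All 2 independent: (1/2)^2 = 1/4.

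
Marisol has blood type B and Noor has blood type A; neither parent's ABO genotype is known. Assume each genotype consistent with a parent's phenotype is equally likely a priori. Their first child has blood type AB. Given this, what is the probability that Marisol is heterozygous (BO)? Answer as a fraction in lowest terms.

1/3

Possible genotypes: Marisol ∈ {BB, BO}; Noor ∈ {AA, AO}.
Weight each parental genotype pair by prior × P(type-AB child):
  BB × AA: posterior weight 4/9.
  BB × AO: posterior weight 2/9.
  BO × AA: posterior weight 2/9.
  BO × AO: posterior weight 1/9.
Sum the posterior weight over pairs where Marisol is BO: 1/3.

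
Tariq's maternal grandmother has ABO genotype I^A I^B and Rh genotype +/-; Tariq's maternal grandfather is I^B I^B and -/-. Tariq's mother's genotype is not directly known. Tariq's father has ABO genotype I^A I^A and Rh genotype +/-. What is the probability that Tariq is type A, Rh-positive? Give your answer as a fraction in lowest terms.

5/32

Tariq's mother's ABO genotype from I^A I^B × I^B I^B: 1/2 I^A I^B, 1/2 I^B I^B.
Crossing each possibility with the father I^A I^A and summing P(type A): 1/2·1/2 + 1/2·0 = 1/4.
Similarly for Rh via the mother's Rh distribution: P(Rh+) = 5/8.
Independent loci: 1/4 × 5/8 = 5/32.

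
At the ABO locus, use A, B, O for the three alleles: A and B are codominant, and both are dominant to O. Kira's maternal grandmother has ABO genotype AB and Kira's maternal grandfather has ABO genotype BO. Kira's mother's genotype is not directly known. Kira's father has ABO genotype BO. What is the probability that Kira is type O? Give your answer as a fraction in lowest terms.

1/8

Kira's mother's ABO genotype from AB × BO: 1/4 AB, 1/4 AO, 1/4 BB, 1/4 BO.
Crossing each possibility with the father BO and summing P(type O): 1/4·0 + 1/4·1/4 + 1/4·0 + 1/4·1/4 = 1/8.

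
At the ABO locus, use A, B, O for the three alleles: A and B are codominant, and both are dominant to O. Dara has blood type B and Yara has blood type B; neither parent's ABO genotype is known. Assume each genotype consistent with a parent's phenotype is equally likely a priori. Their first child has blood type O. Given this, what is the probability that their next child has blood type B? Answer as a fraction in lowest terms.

3/4

Possible genotypes: Dara ∈ {BB, BO}; Yara ∈ {BB, BO}.
Weight each parental genotype pair by prior × P(type-O child):
  BO × BO: posterior weight 1; P(next child type B) = 3/4.
Weighted sum = 3/4.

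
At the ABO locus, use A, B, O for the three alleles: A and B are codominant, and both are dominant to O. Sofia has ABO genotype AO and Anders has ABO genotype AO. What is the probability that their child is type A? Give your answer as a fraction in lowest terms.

3/4

ABO cross AO × AO → offspring phenotypes: 1/4 O, 3/4 A.
So P(type A) = 3/4.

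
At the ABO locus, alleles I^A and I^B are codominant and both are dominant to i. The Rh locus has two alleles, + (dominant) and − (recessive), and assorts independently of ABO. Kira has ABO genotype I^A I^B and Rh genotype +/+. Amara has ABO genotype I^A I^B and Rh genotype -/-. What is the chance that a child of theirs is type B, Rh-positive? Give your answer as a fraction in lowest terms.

ABO cross I^A I^B × I^A I^B → offspring phenotypes: 1/4 A, 1/4 B, 1/2 AB.
Rh cross +/+ × -/- → 1 Rh+.
Independent loci: P(type B, Rh-positive) = 1/4 × 1 = 1/4.

1/4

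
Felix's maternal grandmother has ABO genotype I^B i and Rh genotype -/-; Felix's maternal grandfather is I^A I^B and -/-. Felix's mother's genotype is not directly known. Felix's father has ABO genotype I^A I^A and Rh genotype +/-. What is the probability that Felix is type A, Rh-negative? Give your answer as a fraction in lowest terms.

1/4

Felix's mother's ABO genotype from I^B i × I^A I^B: 1/4 I^A I^B, 1/4 I^A i, 1/4 I^B I^B, 1/4 I^B i.
Crossing each possibility with the father I^A I^A and summing P(type A): 1/4·1/2 + 1/4·1 + 1/4·0 + 1/4·1/2 = 1/2.
Similarly for Rh via the mother's Rh distribution: P(Rh-) = 1/2.
Independent loci: 1/2 × 1/2 = 1/4.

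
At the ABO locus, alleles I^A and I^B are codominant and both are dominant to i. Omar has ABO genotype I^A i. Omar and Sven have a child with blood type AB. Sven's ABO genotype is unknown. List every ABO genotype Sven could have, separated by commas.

I^A I^B, I^B I^B, I^B i

For each candidate genotype of Sven, check whether crossing it with I^A i can produce every observed child phenotype.
  I^A I^A → possible child types {A} ✗
  I^A I^B → possible child types {A, B, AB} ✓
  I^A i → possible child types {O, A} ✗
  I^B I^B → possible child types {B, AB} ✓
  I^B i → possible child types {O, A, B, AB} ✓
  i i → possible child types {O, A} ✗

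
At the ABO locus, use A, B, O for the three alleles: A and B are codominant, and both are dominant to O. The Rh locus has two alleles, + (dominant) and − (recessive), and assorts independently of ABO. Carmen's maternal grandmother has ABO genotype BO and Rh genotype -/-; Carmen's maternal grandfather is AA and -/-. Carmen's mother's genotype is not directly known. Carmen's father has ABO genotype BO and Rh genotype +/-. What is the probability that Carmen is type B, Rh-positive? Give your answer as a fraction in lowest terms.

Carmen's mother's ABO genotype from BO × AA: 1/2 AB, 1/2 AO.
Crossing each possibility with the father BO and summing P(type B): 1/2·1/2 + 1/2·1/4 = 3/8.
Similarly for Rh via the mother's Rh distribution: P(Rh+) = 1/2.
Independent loci: 3/8 × 1/2 = 3/16.

3/16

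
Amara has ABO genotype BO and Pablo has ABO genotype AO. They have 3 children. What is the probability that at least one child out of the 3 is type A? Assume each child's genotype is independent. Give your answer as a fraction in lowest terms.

ABO cross BO × AO → 1/4 O, 1/4 A, 1/4 B, 1/4 AB.
So P(type A) = 1/4 per child.
P(none) = (3/4)^3 = 27/64; P(at least one) = 1 − 27/64 = 37/64.

37/64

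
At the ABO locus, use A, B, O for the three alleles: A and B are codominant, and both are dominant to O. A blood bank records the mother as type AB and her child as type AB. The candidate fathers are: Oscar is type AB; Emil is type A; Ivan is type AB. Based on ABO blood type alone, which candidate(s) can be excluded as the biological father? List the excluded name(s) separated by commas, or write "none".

A candidate is excluded only if no genotype consistent with his phenotype could produce a type AB child with a type AB mother.
Every candidate has at least one consistent genotype combination, so none can be excluded.

none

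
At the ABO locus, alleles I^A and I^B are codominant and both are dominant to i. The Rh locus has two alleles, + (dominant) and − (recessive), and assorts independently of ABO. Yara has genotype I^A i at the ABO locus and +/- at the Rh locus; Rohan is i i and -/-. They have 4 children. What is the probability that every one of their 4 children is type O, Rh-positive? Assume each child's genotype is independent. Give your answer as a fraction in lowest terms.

ABO cross I^A i × i i → 1/2 O, 1/2 A.
Rh cross +/- × -/- → 1/2 Rh+, 1/2 Rh-; so P(type O, Rh-positive) = 1/2 × 1/2 = 1/4 per child.
All 4 independent: (1/4)^4 = 1/256.

1/256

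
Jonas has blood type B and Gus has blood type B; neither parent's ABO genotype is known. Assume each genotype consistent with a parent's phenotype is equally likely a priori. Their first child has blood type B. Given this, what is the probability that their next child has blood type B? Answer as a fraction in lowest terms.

Possible genotypes: Jonas ∈ {BB, BO}; Gus ∈ {BB, BO}.
Weight each parental genotype pair by prior × P(type-B child):
  BB × BB: posterior weight 4/15; P(next child type B) = 1.
  BB × BO: posterior weight 4/15; P(next child type B) = 1.
  BO × BB: posterior weight 4/15; P(next child type B) = 1.
  BO × BO: posterior weight 1/5; P(next child type B) = 3/4.
Weighted sum = 19/20.

19/20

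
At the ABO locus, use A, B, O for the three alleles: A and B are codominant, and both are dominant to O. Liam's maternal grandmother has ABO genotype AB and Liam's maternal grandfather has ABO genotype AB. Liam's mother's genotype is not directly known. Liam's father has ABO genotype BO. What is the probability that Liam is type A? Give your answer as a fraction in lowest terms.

Liam's mother's ABO genotype from AB × AB: 1/4 AA, 1/2 AB, 1/4 BB.
Crossing each possibility with the father BO and summing P(type A): 1/4·1/2 + 1/2·1/4 + 1/4·0 = 1/4.

1/4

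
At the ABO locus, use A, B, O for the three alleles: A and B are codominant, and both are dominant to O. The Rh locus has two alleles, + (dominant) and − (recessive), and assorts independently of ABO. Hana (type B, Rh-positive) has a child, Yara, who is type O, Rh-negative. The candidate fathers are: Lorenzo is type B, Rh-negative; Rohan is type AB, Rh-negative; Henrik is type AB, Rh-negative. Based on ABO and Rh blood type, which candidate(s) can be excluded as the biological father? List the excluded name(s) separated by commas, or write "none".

A candidate is excluded only if no genotype consistent with his phenotype could produce a type O, Rh-negative child with a type B, Rh-positive mother.
Rohan (type AB, Rh-): no genotype consistent with that phenotype can produce a type-O Rh- child with a type-B mother.
Henrik (type AB, Rh-): no genotype consistent with that phenotype can produce a type-O Rh- child with a type-B mother.

Rohan, Henrik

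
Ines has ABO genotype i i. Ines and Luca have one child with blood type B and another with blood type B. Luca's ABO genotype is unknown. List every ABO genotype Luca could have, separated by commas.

I^A I^B, I^B I^B, I^B i

For each candidate genotype of Luca, check whether crossing it with i i can produce every observed child phenotype.
  I^A I^A → possible child types {A} ✗
  I^A I^B → possible child types {A, B} ✓
  I^A i → possible child types {O, A} ✗
  I^B I^B → possible child types {B} ✓
  I^B i → possible child types {O, B} ✓
  i i → possible child types {O} ✗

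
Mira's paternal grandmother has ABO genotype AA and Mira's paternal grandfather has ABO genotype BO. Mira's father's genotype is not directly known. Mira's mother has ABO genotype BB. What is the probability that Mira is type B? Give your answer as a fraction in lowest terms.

Mira's father's ABO genotype from AA × BO: 1/2 AB, 1/2 AO.
Crossing each possibility with the mother BB and summing P(type B): 1/2·1/2 + 1/2·1/2 = 1/2.

1/2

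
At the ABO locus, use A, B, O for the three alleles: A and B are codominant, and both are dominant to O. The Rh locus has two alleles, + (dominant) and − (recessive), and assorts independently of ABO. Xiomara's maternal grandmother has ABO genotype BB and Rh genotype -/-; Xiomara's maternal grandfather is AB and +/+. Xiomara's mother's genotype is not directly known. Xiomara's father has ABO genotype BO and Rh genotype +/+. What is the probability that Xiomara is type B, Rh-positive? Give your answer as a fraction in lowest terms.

3/4

Xiomara's mother's ABO genotype from BB × AB: 1/2 AB, 1/2 BB.
Crossing each possibility with the father BO and summing P(type B): 1/2·1/2 + 1/2·1 = 3/4.
Similarly for Rh via the mother's Rh distribution: P(Rh+) = 1.
Independent loci: 3/4 × 1 = 3/4.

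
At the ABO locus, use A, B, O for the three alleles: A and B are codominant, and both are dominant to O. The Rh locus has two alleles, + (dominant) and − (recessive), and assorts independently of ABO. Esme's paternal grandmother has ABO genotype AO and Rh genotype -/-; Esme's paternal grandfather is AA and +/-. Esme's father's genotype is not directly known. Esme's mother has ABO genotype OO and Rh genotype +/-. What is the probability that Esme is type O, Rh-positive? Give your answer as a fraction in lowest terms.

5/32

Esme's father's ABO genotype from AO × AA: 1/2 AA, 1/2 AO.
Crossing each possibility with the mother OO and summing P(type O): 1/2·0 + 1/2·1/2 = 1/4.
Similarly for Rh via the father's Rh distribution: P(Rh+) = 5/8.
Independent loci: 1/4 × 5/8 = 5/32.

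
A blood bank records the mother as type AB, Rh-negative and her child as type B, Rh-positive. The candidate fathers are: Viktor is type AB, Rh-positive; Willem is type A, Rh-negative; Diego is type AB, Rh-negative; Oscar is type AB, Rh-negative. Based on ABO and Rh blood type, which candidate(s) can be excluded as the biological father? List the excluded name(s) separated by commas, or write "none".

A candidate is excluded only if no genotype consistent with his phenotype could produce a type B, Rh-positive child with a type AB, Rh-negative mother.
Willem (type A, Rh-): no genotype consistent with that phenotype can produce a type-B Rh+ child with a type-AB mother.
Diego (type AB, Rh-): no genotype consistent with that phenotype can produce a type-B Rh+ child with a type-AB mother.
Oscar (type AB, Rh-): no genotype consistent with that phenotype can produce a type-B Rh+ child with a type-AB mother.

Willem, Diego, Oscar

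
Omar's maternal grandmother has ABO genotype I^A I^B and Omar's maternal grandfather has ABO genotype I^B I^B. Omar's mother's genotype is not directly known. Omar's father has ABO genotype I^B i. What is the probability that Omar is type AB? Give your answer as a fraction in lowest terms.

Omar's mother's ABO genotype from I^A I^B × I^B I^B: 1/2 I^A I^B, 1/2 I^B I^B.
Crossing each possibility with the father I^B i and summing P(type AB): 1/2·1/4 + 1/2·0 = 1/8.

1/8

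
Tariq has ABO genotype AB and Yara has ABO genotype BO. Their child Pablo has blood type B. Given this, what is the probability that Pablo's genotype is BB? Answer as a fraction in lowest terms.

1/2

Cross AB × BO → 1/4 AB, 1/4 AO, 1/4 BB, 1/4 BO.
Type-B genotypes among offspring: BB (1/4), BO (1/4); total 1/2.
P(BB | type B) = (1/4) / (1/2) = 1/2.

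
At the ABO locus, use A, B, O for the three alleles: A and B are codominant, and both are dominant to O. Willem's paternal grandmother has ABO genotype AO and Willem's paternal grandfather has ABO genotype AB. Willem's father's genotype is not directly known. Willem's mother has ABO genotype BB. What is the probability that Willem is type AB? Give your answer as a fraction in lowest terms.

1/2

Willem's father's ABO genotype from AO × AB: 1/4 AA, 1/4 AB, 1/4 AO, 1/4 BO.
Crossing each possibility with the mother BB and summing P(type AB): 1/4·1 + 1/4·1/2 + 1/4·1/2 + 1/4·0 = 1/2.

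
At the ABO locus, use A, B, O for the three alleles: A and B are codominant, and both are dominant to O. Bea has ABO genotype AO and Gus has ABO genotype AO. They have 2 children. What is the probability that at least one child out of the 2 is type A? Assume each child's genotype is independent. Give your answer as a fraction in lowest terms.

15/16

ABO cross AO × AO → 1/4 O, 3/4 A.
So P(type A) = 3/4 per child.
P(none) = (1/4)^2 = 1/16; P(at least one) = 1 − 1/16 = 15/16.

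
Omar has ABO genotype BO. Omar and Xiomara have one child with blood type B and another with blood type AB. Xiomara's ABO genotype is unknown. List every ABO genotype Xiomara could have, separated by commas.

AB, AO

For each candidate genotype of Xiomara, check whether crossing it with BO can produce every observed child phenotype.
  AA → possible child types {A, AB} ✗
  AB → possible child types {A, B, AB} ✓
  AO → possible child types {O, A, B, AB} ✓
  BB → possible child types {B} ✗
  BO → possible child types {O, B} ✗
  OO → possible child types {O, B} ✗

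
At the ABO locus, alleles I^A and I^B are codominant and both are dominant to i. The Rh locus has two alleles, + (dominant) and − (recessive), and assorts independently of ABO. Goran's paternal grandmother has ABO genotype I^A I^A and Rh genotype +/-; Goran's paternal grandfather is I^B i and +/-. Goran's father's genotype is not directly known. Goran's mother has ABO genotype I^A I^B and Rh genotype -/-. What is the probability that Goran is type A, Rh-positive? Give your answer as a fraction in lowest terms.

Goran's father's ABO genotype from I^A I^A × I^B i: 1/2 I^A I^B, 1/2 I^A i.
Crossing each possibility with the mother I^A I^B and summing P(type A): 1/2·1/4 + 1/2·1/2 = 3/8.
Similarly for Rh via the father's Rh distribution: P(Rh+) = 1/2.
Independent loci: 3/8 × 1/2 = 3/16.

3/16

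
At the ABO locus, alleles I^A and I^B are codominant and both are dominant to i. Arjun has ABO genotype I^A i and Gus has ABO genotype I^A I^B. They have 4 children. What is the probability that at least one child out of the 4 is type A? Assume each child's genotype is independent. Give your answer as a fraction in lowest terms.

15/16

ABO cross I^A i × I^A I^B → 1/2 A, 1/4 B, 1/4 AB.
So P(type A) = 1/2 per child.
P(none) = (1/2)^4 = 1/16; P(at least one) = 1 − 1/16 = 15/16.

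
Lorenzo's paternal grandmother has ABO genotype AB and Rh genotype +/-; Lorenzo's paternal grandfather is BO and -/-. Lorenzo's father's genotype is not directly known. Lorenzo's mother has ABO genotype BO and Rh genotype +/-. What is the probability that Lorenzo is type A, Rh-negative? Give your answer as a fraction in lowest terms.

3/64

Lorenzo's father's ABO genotype from AB × BO: 1/4 AB, 1/4 AO, 1/4 BB, 1/4 BO.
Crossing each possibility with the mother BO and summing P(type A): 1/4·1/4 + 1/4·1/4 + 1/4·0 + 1/4·0 = 1/8.
Similarly for Rh via the father's Rh distribution: P(Rh-) = 3/8.
Independent loci: 1/8 × 3/8 = 3/64.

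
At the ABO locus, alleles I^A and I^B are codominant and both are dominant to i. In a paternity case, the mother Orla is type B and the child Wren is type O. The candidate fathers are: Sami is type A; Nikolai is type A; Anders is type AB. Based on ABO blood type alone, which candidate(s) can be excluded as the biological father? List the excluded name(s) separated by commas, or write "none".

A candidate is excluded only if no genotype consistent with his phenotype could produce a type O child with a type B mother.
Anders (type AB): no genotype consistent with that phenotype can produce a type-O child with a type-B mother.

Anders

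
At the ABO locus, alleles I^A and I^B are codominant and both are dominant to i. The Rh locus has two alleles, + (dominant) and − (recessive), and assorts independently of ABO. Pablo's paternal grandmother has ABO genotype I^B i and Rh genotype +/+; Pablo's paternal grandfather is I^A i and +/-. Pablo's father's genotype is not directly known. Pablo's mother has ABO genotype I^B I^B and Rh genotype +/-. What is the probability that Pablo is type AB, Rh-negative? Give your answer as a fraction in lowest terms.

1/32

Pablo's father's ABO genotype from I^B i × I^A i: 1/4 I^A I^B, 1/4 I^A i, 1/4 I^B i, 1/4 i i.
Crossing each possibility with the mother I^B I^B and summing P(type AB): 1/4·1/2 + 1/4·1/2 + 1/4·0 + 1/4·0 = 1/4.
Similarly for Rh via the father's Rh distribution: P(Rh-) = 1/8.
Independent loci: 1/4 × 1/8 = 1/32.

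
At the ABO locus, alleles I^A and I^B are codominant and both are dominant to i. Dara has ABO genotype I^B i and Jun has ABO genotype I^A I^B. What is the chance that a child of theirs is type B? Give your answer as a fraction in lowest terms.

1/2

ABO cross I^B i × I^A I^B → offspring phenotypes: 1/4 A, 1/2 B, 1/4 AB.
So P(type B) = 1/2.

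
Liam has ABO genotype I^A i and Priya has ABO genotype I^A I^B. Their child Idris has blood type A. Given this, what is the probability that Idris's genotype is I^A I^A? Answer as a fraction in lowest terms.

Cross I^A i × I^A I^B → 1/4 I^A I^A, 1/4 I^A I^B, 1/4 I^A i, 1/4 I^B i.
Type-A genotypes among offspring: I^A I^A (1/4), I^A i (1/4); total 1/2.
P(I^A I^A | type A) = (1/4) / (1/2) = 1/2.

1/2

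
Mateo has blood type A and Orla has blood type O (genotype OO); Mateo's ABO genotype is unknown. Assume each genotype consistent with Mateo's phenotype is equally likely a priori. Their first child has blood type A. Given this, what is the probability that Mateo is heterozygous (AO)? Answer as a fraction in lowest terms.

1/3

Possible genotypes: Mateo ∈ {AA, AO}; Orla ∈ {OO}.
Weight each parental genotype pair by prior × P(type-A child):
  AA × OO: posterior weight 2/3.
  AO × OO: posterior weight 1/3.
Sum the posterior weight over pairs where Mateo is AO: 1/3.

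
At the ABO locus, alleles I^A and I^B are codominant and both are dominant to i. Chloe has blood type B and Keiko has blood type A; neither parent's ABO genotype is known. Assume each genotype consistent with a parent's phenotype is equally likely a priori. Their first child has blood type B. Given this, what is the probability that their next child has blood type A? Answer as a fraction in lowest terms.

1/12

Possible genotypes: Chloe ∈ {I^B I^B, I^B i}; Keiko ∈ {I^A I^A, I^A i}.
Weight each parental genotype pair by prior × P(type-B child):
  I^B I^B × I^A i: posterior weight 2/3; P(next child type A) = 0.
  I^B i × I^A i: posterior weight 1/3; P(next child type A) = 1/4.
Weighted sum = 1/12.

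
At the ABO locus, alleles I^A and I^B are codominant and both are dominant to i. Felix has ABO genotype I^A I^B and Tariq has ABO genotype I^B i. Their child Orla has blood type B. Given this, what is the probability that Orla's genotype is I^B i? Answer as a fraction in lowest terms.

Cross I^A I^B × I^B i → 1/4 I^A I^B, 1/4 I^A i, 1/4 I^B I^B, 1/4 I^B i.
Type-B genotypes among offspring: I^B I^B (1/4), I^B i (1/4); total 1/2.
P(I^B i | type B) = (1/4) / (1/2) = 1/2.

1/2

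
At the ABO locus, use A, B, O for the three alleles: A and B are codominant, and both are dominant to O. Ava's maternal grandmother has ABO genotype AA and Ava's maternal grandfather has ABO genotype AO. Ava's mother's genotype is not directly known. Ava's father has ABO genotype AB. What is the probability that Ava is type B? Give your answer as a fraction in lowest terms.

1/8

Ava's mother's ABO genotype from AA × AO: 1/2 AA, 1/2 AO.
Crossing each possibility with the father AB and summing P(type B): 1/2·0 + 1/2·1/4 = 1/8.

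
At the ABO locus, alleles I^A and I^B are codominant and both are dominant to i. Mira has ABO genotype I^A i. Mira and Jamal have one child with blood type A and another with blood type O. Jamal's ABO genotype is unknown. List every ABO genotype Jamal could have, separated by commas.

I^A i, I^B i, i i

For each candidate genotype of Jamal, check whether crossing it with I^A i can produce every observed child phenotype.
  I^A I^A → possible child types {A} ✗
  I^A I^B → possible child types {A, B, AB} ✗
  I^A i → possible child types {O, A} ✓
  I^B I^B → possible child types {B, AB} ✗
  I^B i → possible child types {O, A, B, AB} ✓
  i i → possible child types {O, A} ✓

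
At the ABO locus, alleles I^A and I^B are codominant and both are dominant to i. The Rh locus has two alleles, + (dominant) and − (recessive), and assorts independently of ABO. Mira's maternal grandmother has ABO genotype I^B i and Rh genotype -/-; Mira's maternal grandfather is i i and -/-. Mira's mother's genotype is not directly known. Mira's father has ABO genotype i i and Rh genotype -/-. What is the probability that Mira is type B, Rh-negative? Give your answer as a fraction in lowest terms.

Mira's mother's ABO genotype from I^B i × i i: 1/2 I^B i, 1/2 i i.
Crossing each possibility with the father i i and summing P(type B): 1/2·1/2 + 1/2·0 = 1/4.
Similarly for Rh via the mother's Rh distribution: P(Rh-) = 1.
Independent loci: 1/4 × 1 = 1/4.

1/4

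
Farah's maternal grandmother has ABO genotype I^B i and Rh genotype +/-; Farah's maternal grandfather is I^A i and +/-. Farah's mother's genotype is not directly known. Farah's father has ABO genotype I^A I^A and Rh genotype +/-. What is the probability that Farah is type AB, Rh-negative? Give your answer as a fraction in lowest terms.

Farah's mother's ABO genotype from I^B i × I^A i: 1/4 I^A I^B, 1/4 I^A i, 1/4 I^B i, 1/4 i i.
Crossing each possibility with the father I^A I^A and summing P(type AB): 1/4·1/2 + 1/4·0 + 1/4·1/2 + 1/4·0 = 1/4.
Similarly for Rh via the mother's Rh distribution: P(Rh-) = 1/4.
Independent loci: 1/4 × 1/4 = 1/16.

1/16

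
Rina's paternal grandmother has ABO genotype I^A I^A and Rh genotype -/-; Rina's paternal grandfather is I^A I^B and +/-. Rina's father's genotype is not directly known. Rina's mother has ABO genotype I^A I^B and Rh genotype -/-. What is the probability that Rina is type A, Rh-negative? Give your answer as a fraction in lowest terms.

Rina's father's ABO genotype from I^A I^A × I^A I^B: 1/2 I^A I^A, 1/2 I^A I^B.
Crossing each possibility with the mother I^A I^B and summing P(type A): 1/2·1/2 + 1/2·1/4 = 3/8.
Similarly for Rh via the father's Rh distribution: P(Rh-) = 3/4.
Independent loci: 3/8 × 3/4 = 9/32.

9/32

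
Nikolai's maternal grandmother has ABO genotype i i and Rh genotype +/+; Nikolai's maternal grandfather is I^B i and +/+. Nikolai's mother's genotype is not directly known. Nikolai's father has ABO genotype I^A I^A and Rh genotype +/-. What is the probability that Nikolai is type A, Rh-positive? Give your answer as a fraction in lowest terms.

3/4

Nikolai's mother's ABO genotype from i i × I^B i: 1/2 I^B i, 1/2 i i.
Crossing each possibility with the father I^A I^A and summing P(type A): 1/2·1/2 + 1/2·1 = 3/4.
Similarly for Rh via the mother's Rh distribution: P(Rh+) = 1.
Independent loci: 3/4 × 1 = 3/4.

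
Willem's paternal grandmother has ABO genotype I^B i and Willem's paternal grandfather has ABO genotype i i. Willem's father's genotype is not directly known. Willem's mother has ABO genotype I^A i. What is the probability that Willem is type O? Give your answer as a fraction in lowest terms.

Willem's father's ABO genotype from I^B i × i i: 1/2 I^B i, 1/2 i i.
Crossing each possibility with the mother I^A i and summing P(type O): 1/2·1/4 + 1/2·1/2 = 3/8.

3/8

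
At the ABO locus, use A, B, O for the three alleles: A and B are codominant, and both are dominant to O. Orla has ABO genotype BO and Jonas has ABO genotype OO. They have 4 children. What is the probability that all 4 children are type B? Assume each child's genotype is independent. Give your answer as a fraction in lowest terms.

ABO cross BO × OO → 1/2 O, 1/2 B.
So P(type B) = 1/2 per child.
All 4 independent: (1/2)^4 = 1/16.

1/16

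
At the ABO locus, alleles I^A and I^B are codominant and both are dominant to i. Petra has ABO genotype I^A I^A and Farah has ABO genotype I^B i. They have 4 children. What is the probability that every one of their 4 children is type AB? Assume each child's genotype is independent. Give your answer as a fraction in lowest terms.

1/16

ABO cross I^A I^A × I^B i → 1/2 A, 1/2 AB.
So P(type AB) = 1/2 per child.
All 4 independent: (1/2)^4 = 1/16.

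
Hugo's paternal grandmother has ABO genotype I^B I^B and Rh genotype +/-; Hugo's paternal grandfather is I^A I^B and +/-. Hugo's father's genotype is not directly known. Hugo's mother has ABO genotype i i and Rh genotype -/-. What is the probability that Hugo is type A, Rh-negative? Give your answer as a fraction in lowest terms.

1/8

Hugo's father's ABO genotype from I^B I^B × I^A I^B: 1/2 I^A I^B, 1/2 I^B I^B.
Crossing each possibility with the mother i i and summing P(type A): 1/2·1/2 + 1/2·0 = 1/4.
Similarly for Rh via the father's Rh distribution: P(Rh-) = 1/2.
Independent loci: 1/4 × 1/2 = 1/8.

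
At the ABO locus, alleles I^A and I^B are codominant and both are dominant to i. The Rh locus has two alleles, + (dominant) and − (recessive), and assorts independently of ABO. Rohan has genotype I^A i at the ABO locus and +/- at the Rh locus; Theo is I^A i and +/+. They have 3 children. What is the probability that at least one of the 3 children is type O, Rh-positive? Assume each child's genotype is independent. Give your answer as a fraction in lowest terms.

37/64

ABO cross I^A i × I^A i → 1/4 O, 3/4 A.
Rh cross +/- × +/+ → 1 Rh+; so P(type O, Rh-positive) = 1/4 × 1 = 1/4 per child.
P(none) = (3/4)^3 = 27/64; P(at least one) = 1 − 27/64 = 37/64.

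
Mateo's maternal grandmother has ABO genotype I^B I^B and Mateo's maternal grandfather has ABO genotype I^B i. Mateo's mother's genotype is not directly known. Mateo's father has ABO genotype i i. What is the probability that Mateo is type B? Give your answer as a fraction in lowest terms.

3/4

Mateo's mother's ABO genotype from I^B I^B × I^B i: 1/2 I^B I^B, 1/2 I^B i.
Crossing each possibility with the father i i and summing P(type B): 1/2·1 + 1/2·1/2 = 3/4.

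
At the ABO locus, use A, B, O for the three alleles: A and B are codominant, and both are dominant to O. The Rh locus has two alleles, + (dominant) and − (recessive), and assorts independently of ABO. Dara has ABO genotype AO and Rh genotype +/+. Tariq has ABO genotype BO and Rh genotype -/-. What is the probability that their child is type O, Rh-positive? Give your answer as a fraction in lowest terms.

ABO cross AO × BO → offspring phenotypes: 1/4 O, 1/4 A, 1/4 B, 1/4 AB.
Rh cross +/+ × -/- → 1 Rh+.
Independent loci: P(type O, Rh-positive) = 1/4 × 1 = 1/4.

1/4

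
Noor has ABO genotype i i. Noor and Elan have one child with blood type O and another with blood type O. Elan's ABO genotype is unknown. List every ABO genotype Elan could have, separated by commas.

I^A i, I^B i, i i

For each candidate genotype of Elan, check whether crossing it with i i can produce every observed child phenotype.
  I^A I^A → possible child types {A} ✗
  I^A I^B → possible child types {A, B} ✗
  I^A i → possible child types {O, A} ✓
  I^B I^B → possible child types {B} ✗
  I^B i → possible child types {O, B} ✓
  i i → possible child types {O} ✓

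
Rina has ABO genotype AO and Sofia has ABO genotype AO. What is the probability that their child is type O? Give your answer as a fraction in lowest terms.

1/4

ABO cross AO × AO → offspring phenotypes: 1/4 O, 3/4 A.
So P(type O) = 1/4.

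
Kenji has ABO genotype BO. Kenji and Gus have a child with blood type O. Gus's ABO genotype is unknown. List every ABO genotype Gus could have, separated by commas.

For each candidate genotype of Gus, check whether crossing it with BO can produce every observed child phenotype.
  AA → possible child types {A, AB} ✗
  AB → possible child types {A, B, AB} ✗
  AO → possible child types {O, A, B, AB} ✓
  BB → possible child types {B} ✗
  BO → possible child types {O, B} ✓
  OO → possible child types {O, B} ✓

AO, BO, OO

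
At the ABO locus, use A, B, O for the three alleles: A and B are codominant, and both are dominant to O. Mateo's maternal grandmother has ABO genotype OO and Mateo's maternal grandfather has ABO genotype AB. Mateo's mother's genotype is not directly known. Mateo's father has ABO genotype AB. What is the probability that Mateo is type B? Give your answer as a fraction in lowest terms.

3/8

Mateo's mother's ABO genotype from OO × AB: 1/2 AO, 1/2 BO.
Crossing each possibility with the father AB and summing P(type B): 1/2·1/4 + 1/2·1/2 = 3/8.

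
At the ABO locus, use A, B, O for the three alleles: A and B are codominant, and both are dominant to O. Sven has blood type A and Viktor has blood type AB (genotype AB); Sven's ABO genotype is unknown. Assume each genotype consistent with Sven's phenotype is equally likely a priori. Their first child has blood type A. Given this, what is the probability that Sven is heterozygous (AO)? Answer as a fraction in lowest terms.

Possible genotypes: Sven ∈ {AA, AO}; Viktor ∈ {AB}.
Weight each parental genotype pair by prior × P(type-A child):
  AA × AB: posterior weight 1/2.
  AO × AB: posterior weight 1/2.
Sum the posterior weight over pairs where Sven is AO: 1/2.

1/2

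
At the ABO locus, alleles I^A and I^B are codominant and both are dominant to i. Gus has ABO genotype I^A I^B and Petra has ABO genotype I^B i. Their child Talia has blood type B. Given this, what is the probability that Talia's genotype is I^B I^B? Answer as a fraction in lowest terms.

1/2

Cross I^A I^B × I^B i → 1/4 I^A I^B, 1/4 I^A i, 1/4 I^B I^B, 1/4 I^B i.
Type-B genotypes among offspring: I^B I^B (1/4), I^B i (1/4); total 1/2.
P(I^B I^B | type B) = (1/4) / (1/2) = 1/2.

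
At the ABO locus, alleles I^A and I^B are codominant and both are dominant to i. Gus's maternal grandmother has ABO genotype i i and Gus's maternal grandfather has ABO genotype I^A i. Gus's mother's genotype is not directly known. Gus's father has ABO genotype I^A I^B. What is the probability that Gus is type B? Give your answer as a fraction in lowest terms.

3/8

Gus's mother's ABO genotype from i i × I^A i: 1/2 I^A i, 1/2 i i.
Crossing each possibility with the father I^A I^B and summing P(type B): 1/2·1/4 + 1/2·1/2 = 3/8.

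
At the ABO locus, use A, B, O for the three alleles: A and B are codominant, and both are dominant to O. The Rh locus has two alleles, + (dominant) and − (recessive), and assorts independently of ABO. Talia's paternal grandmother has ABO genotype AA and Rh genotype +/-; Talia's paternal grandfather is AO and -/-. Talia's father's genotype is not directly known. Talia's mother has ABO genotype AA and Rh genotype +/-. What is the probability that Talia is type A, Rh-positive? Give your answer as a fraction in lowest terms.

Talia's father's ABO genotype from AA × AO: 1/2 AA, 1/2 AO.
Crossing each possibility with the mother AA and summing P(type A): 1/2·1 + 1/2·1 = 1.
Similarly for Rh via the father's Rh distribution: P(Rh+) = 5/8.
Independent loci: 1 × 5/8 = 5/8.

5/8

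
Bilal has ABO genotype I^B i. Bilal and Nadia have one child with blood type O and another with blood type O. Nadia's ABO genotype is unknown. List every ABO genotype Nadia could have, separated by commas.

For each candidate genotype of Nadia, check whether crossing it with I^B i can produce every observed child phenotype.
  I^A I^A → possible child types {A, AB} ✗
  I^A I^B → possible child types {A, B, AB} ✗
  I^A i → possible child types {O, A, B, AB} ✓
  I^B I^B → possible child types {B} ✗
  I^B i → possible child types {O, B} ✓
  i i → possible child types {O, B} ✓

I^A i, I^B i, i i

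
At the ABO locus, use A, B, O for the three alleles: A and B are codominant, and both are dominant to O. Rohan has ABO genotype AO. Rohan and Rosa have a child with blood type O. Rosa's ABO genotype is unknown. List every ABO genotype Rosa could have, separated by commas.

For each candidate genotype of Rosa, check whether crossing it with AO can produce every observed child phenotype.
  AA → possible child types {A} ✗
  AB → possible child types {A, B, AB} ✗
  AO → possible child types {O, A} ✓
  BB → possible child types {B, AB} ✗
  BO → possible child types {O, A, B, AB} ✓
  OO → possible child types {O, A} ✓

AO, BO, OO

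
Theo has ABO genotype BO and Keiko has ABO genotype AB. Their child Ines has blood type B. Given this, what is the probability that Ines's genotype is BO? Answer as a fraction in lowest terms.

1/2

Cross BO × AB → 1/4 AB, 1/4 AO, 1/4 BB, 1/4 BO.
Type-B genotypes among offspring: BB (1/4), BO (1/4); total 1/2.
P(BO | type B) = (1/4) / (1/2) = 1/2.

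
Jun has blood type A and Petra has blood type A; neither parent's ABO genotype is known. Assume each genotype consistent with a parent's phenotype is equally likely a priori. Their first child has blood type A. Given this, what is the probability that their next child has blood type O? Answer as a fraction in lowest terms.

Possible genotypes: Jun ∈ {AA, AO}; Petra ∈ {AA, AO}.
Weight each parental genotype pair by prior × P(type-A child):
  AA × AA: posterior weight 4/15; P(next child type O) = 0.
  AA × AO: posterior weight 4/15; P(next child type O) = 0.
  AO × AA: posterior weight 4/15; P(next child type O) = 0.
  AO × AO: posterior weight 1/5; P(next child type O) = 1/4.
Weighted sum = 1/20.

1/20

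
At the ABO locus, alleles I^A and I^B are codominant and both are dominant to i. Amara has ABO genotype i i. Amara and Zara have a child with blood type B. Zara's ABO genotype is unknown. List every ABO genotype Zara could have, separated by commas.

I^A I^B, I^B I^B, I^B i

For each candidate genotype of Zara, check whether crossing it with i i can produce every observed child phenotype.
  I^A I^A → possible child types {A} ✗
  I^A I^B → possible child types {A, B} ✓
  I^A i → possible child types {O, A} ✗
  I^B I^B → possible child types {B} ✓
  I^B i → possible child types {O, B} ✓
  i i → possible child types {O} ✗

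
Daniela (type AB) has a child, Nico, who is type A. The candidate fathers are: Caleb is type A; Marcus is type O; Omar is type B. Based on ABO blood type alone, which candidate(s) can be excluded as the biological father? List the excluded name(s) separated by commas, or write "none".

none

A candidate is excluded only if no genotype consistent with his phenotype could produce a type A child with a type AB mother.
Every candidate has at least one consistent genotype combination, so none can be excluded.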